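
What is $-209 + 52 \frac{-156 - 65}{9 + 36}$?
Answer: $- \frac{20897}{45} \approx -464.38$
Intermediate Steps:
$-209 + 52 \frac{-156 - 65}{9 + 36} = -209 + 52 \left(- \frac{221}{45}\right) = -209 - \frac{11492}{45} = - \frac{20897}{45}$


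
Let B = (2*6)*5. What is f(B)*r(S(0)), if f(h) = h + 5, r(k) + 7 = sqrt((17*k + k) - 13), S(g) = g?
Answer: -455 + 65*I*sqrt(13) ≈ -455.0 + 234.36*I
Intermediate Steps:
B = 60 (B = 12*5 = 60)
r(k) = -7 + sqrt(-13 + 18*k) (r(k) = -7 + sqrt((17*k + k) - 13) = -7 + sqrt(18*k - 13) = -7 + sqrt(-13 + 18*k))
f(h) = 5 + h
f(B)*r(S(0)) = (5 + 60)*(-7 + sqrt(-13 + 18*0)) = 65*(-7 + sqrt(-13 + 0)) = 65*(-7 + sqrt(-13)) = 65*(-7 + I*sqrt(13)) = -455 + 65*I*sqrt(13)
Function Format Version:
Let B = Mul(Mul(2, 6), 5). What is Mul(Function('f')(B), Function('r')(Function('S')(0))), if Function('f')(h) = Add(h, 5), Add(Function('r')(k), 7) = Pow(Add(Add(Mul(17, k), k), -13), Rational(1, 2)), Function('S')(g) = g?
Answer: Add(-455, Mul(65, I, Pow(13, Rational(1, 2)))) ≈ Add(-455.00, Mul(234.36, I))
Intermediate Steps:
B = 60 (B = Mul(12, 5) = 60)
Function('r')(k) = Add(-7, Pow(Add(-13, Mul(18, k)), Rational(1, 2))) (Function('r')(k) = Add(-7, Pow(Add(Add(Mul(17, k), k), -13), Rational(1, 2))) = Add(-7, Pow(Add(Mul(18, k), -13), Rational(1, 2))) = Add(-7, Pow(Add(-13, Mul(18, k)), Rational(1, 2))))
Function('f')(h) = Add(5, h)
Mul(Function('f')(B), Function('r')(Function('S')(0))) = Mul(Add(5, 60), Add(-7, Pow(Add(-13, Mul(18, 0)), Rational(1, 2)))) = Mul(65, Add(-7, Pow(Add(-13, 0), Rational(1, 2)))) = Mul(65, Add(-7, Pow(-13, Rational(1, 2)))) = Mul(65, Add(-7, Mul(I, Pow(13, Rational(1, 2))))) = Add(-455, Mul(65, I, Pow(13, Rational(1, 2))))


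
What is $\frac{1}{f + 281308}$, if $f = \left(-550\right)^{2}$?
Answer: $\frac{1}{583808} \approx 1.7129 \cdot 10^{-6}$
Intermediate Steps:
$f = 302500$
$\frac{1}{f + 281308} = \frac{1}{302500 + 281308} = \frac{1}{583808}$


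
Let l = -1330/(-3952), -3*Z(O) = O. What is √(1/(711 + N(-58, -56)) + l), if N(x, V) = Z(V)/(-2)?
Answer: √4049308510/109460 ≈ 0.58135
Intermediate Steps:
Z(O) = -O/3
l = 35/104 (l = -1330*(-1/3952) = 35/104 ≈ 0.33654)
N(x, V) = V/6 (N(x, V) = -V/3/(-2) = -V/3*(-½) = V/6)
√(1/(711 + N(-58, -56)) + l) = √(1/(711 + (⅙)*(-56)) + 35/104) = √(1/(711 - 28/3) + 35/104) = √(1/(2105/3) + 35/104) = √(3/2105 + 35/104) = √(73987/218920) = √4049308510/109460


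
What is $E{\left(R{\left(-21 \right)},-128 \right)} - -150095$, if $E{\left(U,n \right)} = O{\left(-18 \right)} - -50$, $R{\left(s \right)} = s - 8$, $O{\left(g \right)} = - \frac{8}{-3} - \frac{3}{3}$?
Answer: $\frac{450440}{3} \approx 1.5015 \cdot 10^{5}$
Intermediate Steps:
$O{\left(g \right)} = \frac{5}{3}$ ($O{\left(g \right)} = \left(-8\right) \left(- \frac{1}{3}\right) - 1 = \frac{8}{3} - 1 = \frac{5}{3}$)
$R{\left(s \right)} = -8 + s$ ($R{\left(s \right)} = s - 8 = -8 + s$)
$E{\left(U,n \right)} = \frac{155}{3}$ ($E{\left(U,n \right)} = \frac{5}{3} - -50 = \frac{5}{3} + 50 = \frac{155}{3}$)
$E{\left(R{\left(-21 \right)},-128 \right)} - -150095 = \frac{155}{3} - -150095 = \frac{155}{3} + 150095 = \frac{450440}{3}$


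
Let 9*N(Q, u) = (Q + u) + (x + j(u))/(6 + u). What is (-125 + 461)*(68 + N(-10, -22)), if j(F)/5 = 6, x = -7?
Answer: 64799/3 ≈ 21600.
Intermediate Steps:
j(F) = 30 (j(F) = 5*6 = 30)
N(Q, u) = Q/9 + u/9 + 23/(9*(6 + u)) (N(Q, u) = ((Q + u) + (-7 + 30)/(6 + u))/9 = ((Q + u) + 23/(6 + u))/9 = (Q + u + 23/(6 + u))/9 = Q/9 + u/9 + 23/(9*(6 + u)))
(-125 + 461)*(68 + N(-10, -22)) = (-125 + 461)*(68 + (23 + (-22)² + 6*(-10) + 6*(-22) - 10*(-22))/(9*(6 - 22))) = 336*(68 + (⅑)*(23 + 484 - 60 - 132 + 220)/(-16)) = 336*(68 + (⅑)*(-1/16)*535) = 336*(68 - 535/144) = 336*(9257/144) = 64799/3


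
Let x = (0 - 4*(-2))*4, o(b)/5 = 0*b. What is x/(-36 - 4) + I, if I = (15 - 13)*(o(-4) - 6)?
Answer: -64/5 ≈ -12.800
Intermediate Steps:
o(b) = 0 (o(b) = 5*(0*b) = 5*0 = 0)
x = 32 (x = (0 + 8)*4 = 8*4 = 32)
I = -12 (I = (15 - 13)*(0 - 6) = 2*(-6) = -12)
x/(-36 - 4) + I = 32/(-36 - 4) - 12 = 32/(-40) - 12 = 32*(-1/40) - 12 = -4/5 - 12 = -64/5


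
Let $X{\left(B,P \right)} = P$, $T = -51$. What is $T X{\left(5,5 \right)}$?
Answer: $-255$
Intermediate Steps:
$T X{\left(5,5 \right)} = \left(-51\right) 5 = -255$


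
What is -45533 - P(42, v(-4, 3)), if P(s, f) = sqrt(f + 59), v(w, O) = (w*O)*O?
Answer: -45533 - sqrt(23) ≈ -45538.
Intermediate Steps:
v(w, O) = w*O**2 (v(w, O) = (O*w)*O = w*O**2)
P(s, f) = sqrt(59 + f)
-45533 - P(42, v(-4, 3)) = -45533 - sqrt(59 - 4*3**2) = -45533 - sqrt(59 - 4*9) = -45533 - sqrt(59 - 36) = -45533 - sqrt(23)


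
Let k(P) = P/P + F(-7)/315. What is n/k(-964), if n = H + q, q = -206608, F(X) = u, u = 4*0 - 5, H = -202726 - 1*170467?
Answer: -36527463/62 ≈ -5.8915e+5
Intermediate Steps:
H = -373193 (H = -202726 - 170467 = -373193)
u = -5 (u = 0 - 5 = -5)
F(X) = -5
k(P) = 62/63 (k(P) = P/P - 5/315 = 1 - 5*1/315 = 1 - 1/63 = 62/63)
n = -579801 (n = -373193 - 206608 = -579801)
n/k(-964) = -579801/62/63 = -579801*63/62 = -36527463/62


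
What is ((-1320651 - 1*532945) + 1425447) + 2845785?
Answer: 2417636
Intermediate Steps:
((-1320651 - 1*532945) + 1425447) + 2845785 = ((-1320651 - 532945) + 1425447) + 2845785 = (-1853596 + 1425447) + 2845785 = -428149 + 2845785 = 2417636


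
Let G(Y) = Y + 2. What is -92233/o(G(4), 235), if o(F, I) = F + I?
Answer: -92233/241 ≈ -382.71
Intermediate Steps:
G(Y) = 2 + Y
-92233/o(G(4), 235) = -92233/((2 + 4) + 235) = -92233/(6 + 235) = -92233/241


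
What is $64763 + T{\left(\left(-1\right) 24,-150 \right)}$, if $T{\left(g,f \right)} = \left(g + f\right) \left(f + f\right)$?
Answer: $116963$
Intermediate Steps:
$T{\left(g,f \right)} = 2 f \left(f + g\right)$ ($T{\left(g,f \right)} = \left(f + g\right) 2 f = 2 f \left(f + g\right)$)
$64763 + T{\left(\left(-1\right) 24,-150 \right)} = 64763 + 2 \left(-150\right) \left(-150 - 24\right) = 64763 + 2 \left(-150\right) \left(-174\right) = 64763 + 52200 = 116963$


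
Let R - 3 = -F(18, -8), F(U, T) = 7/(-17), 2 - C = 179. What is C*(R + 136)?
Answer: -419490/17 ≈ -24676.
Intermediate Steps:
C = -177 (C = 2 - 1*179 = 2 - 179 = -177)
F(U, T) = -7/17 (F(U, T) = 7*(-1/17) = -7/17)
R = 58/17 (R = 3 - 1*(-7/17) = 3 + 7/17 = 58/17 ≈ 3.4118)
C*(R + 136) = -177*(58/17 + 136) = -177*2370/17 = -419490/17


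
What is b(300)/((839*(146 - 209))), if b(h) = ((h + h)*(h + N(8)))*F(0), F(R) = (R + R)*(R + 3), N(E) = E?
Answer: 0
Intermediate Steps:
F(R) = 2*R*(3 + R) (F(R) = (2*R)*(3 + R) = 2*R*(3 + R))
b(h) = 0 (b(h) = ((h + h)*(h + 8))*(2*0*(3 + 0)) = ((2*h)*(8 + h))*(2*0*3) = (2*h*(8 + h))*0 = 0)
b(300)/((839*(146 - 209))) = 0/((839*(146 - 209))) = 0/((839*(-63))) = 0/(-52857) = 0*(-1/52857) = 0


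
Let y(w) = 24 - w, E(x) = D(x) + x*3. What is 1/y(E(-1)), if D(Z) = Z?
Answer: 1/28 ≈ 0.035714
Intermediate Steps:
E(x) = 4*x (E(x) = x + x*3 = x + 3*x = 4*x)
1/y(E(-1)) = 1/(24 - 4*(-1)) = 1/(24 - 1*(-4)) = 1/(24 + 4) = 1/28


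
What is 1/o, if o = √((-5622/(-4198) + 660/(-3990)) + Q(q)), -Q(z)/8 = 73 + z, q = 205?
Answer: -I*√173234212850741/620539723 ≈ -0.02121*I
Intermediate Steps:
Q(z) = -584 - 8*z (Q(z) = -8*(73 + z) = -584 - 8*z)
o = I*√173234212850741/279167 (o = √((-5622/(-4198) + 660/(-3990)) + (-584 - 8*205)) = √((-5622*(-1/4198) + 660*(-1/3990)) + (-584 - 1640)) = √((2811/2099 - 22/133) - 2224) = √(327685/279167 - 2224) = √(-620539723/279167) = I*√173234212850741/279167 ≈ 47.147*I)
1/o = 1/(I*√173234212850741/279167) = -I*√173234212850741/620539723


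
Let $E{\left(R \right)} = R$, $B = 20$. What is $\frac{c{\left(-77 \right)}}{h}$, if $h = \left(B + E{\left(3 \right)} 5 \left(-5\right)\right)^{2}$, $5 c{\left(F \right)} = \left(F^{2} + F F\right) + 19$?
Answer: $\frac{11877}{15125} \approx 0.78526$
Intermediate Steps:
$c{\left(F \right)} = \frac{19}{5} + \frac{2 F^{2}}{5}$ ($c{\left(F \right)} = \frac{\left(F^{2} + F F\right) + 19}{5} = \frac{\left(F^{2} + F^{2}\right) + 19}{5} = \frac{2 F^{2} + 19}{5} = \frac{19 + 2 F^{2}}{5} = \frac{19}{5} + \frac{2 F^{2}}{5}$)
$h = 3025$ ($h = \left(20 + 3 \cdot 5 \left(-5\right)\right)^{2} = \left(20 + 15 \left(-5\right)\right)^{2} = \left(20 - 75\right)^{2} = \left(-55\right)^{2} = 3025$)
$\frac{c{\left(-77 \right)}}{h} = \frac{\frac{19}{5} + \frac{2 \left(-77\right)^{2}}{5}}{3025} = \left(\frac{19}{5} + \frac{2}{5} \cdot 5929\right) \frac{1}{3025} = \left(\frac{19}{5} + \frac{11858}{5}\right) \frac{1}{3025} = \frac{11877}{5} \cdot \frac{1}{3025} = \frac{11877}{15125}$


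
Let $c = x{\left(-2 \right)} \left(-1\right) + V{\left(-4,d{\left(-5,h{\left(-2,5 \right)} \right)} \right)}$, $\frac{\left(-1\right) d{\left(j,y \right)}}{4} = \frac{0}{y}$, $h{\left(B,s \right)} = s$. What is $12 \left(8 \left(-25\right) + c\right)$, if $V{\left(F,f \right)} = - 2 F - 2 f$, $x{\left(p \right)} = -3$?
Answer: $-2268$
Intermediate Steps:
$d{\left(j,y \right)} = 0$ ($d{\left(j,y \right)} = - 4 \frac{0}{y} = \left(-4\right) 0 = 0$)
$c = 11$ ($c = \left(-3\right) \left(-1\right) - -8 = 3 + \left(8 + 0\right) = 3 + 8 = 11$)
$12 \left(8 \left(-25\right) + c\right) = 12 \left(8 \left(-25\right) + 11\right) = 12 \left(-200 + 11\right) = 12 \left(-189\right) = -2268$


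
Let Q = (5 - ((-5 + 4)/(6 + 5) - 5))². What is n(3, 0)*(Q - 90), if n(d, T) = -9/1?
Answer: -12879/121 ≈ -106.44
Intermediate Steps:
n(d, T) = -9 (n(d, T) = -9*1 = -9)
Q = 12321/121 (Q = (5 - (-1/11 - 5))² = (5 - 1*(-56/11))² = (5 + 56/11)² = (111/11)² = 12321/121 ≈ 101.83)
n(3, 0)*(Q - 90) = -9*(12321/121 - 90) = -9*1431/121 = -12879/121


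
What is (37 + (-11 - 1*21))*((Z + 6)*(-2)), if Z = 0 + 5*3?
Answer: -210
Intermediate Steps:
Z = 15 (Z = 0 + 15 = 15)
(37 + (-11 - 1*21))*((Z + 6)*(-2)) = (37 + (-11 - 1*21))*((15 + 6)*(-2)) = (37 + (-11 - 21))*(21*(-2)) = (37 - 32)*(-42) = 5*(-42) = -210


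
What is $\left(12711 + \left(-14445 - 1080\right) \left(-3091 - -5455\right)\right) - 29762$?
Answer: $-36718151$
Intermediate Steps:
$\left(12711 + \left(-14445 - 1080\right) \left(-3091 - -5455\right)\right) - 29762 = \left(12711 - 15525 \left(-3091 + \left(-1749 + 7204\right)\right)\right) - 29762 = \left(12711 - 15525 \left(-3091 + 5455\right)\right) - 29762 = \left(12711 - 36701100\right) - 29762 = -36688389 - 29762 = -36718151$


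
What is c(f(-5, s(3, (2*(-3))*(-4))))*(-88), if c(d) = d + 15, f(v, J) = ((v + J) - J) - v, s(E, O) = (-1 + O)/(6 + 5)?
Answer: -1320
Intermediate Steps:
s(E, O) = -1/11 + O/11 (s(E, O) = (-1 + O)/11 = (-1 + O)*(1/11) = -1/11 + O/11)
f(v, J) = 0 (f(v, J) = ((J + v) - J) - v = v - v = 0)
c(d) = 15 + d
c(f(-5, s(3, (2*(-3))*(-4))))*(-88) = (15 + 0)*(-88) = 15*(-88) = -1320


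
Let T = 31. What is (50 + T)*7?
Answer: 567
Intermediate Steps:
(50 + T)*7 = (50 + 31)*7 = 81*7 = 567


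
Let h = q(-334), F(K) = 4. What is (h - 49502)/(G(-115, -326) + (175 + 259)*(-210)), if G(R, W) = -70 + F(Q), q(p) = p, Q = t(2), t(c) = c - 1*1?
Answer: 8306/15201 ≈ 0.54641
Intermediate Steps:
t(c) = -1 + c (t(c) = c - 1 = -1 + c)
Q = 1 (Q = -1 + 2 = 1)
h = -334
G(R, W) = -66 (G(R, W) = -70 + 4 = -66)
(h - 49502)/(G(-115, -326) + (175 + 259)*(-210)) = (-334 - 49502)/(-66 + (175 + 259)*(-210)) = -49836/(-66 + 434*(-210)) = -49836/(-66 - 91140) = -49836/(-91206) = -49836*(-1/91206) = 8306/15201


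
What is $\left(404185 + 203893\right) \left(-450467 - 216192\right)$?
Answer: $-405380671402$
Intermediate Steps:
$\left(404185 + 203893\right) \left(-450467 - 216192\right) = 608078 \left(-666659\right) = -405380671402$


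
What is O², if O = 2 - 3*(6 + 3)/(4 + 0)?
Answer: 361/16 ≈ 22.563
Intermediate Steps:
O = -19/4 (O = 2 - 27/4 = -19/4 ≈ -4.7500)
O² = (-19/4)² = 361/16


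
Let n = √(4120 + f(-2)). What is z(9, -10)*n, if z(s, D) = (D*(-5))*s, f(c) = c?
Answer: 450*√4118 ≈ 28877.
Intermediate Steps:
z(s, D) = -5*D*s (z(s, D) = (-5*D)*s = -5*D*s)
n = √4118 (n = √(4120 - 2) = √4118 ≈ 64.172)
z(9, -10)*n = (-5*(-10)*9)*√4118 = 450*√4118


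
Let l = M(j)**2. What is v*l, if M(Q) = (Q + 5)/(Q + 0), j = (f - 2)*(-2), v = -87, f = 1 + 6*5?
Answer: -8427/116 ≈ -72.646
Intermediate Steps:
f = 31 (f = 1 + 30 = 31)
j = -58 (j = (31 - 2)*(-2) = 29*(-2) = -58)
M(Q) = (5 + Q)/Q
l = 2809/3364 (l = ((5 - 58)/(-58))**2 = (-1/58*(-53))**2 = (53/58)**2 = 2809/3364 ≈ 0.83502)
v*l = -87*2809/3364 = -8427/116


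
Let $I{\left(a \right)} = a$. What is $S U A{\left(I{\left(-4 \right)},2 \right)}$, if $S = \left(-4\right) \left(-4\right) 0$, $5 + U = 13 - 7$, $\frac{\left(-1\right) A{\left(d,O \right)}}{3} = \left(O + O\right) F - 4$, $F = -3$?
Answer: $0$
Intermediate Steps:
$A{\left(d,O \right)} = 12 + 18 O$ ($A{\left(d,O \right)} = - 3 \left(\left(O + O\right) \left(-3\right) - 4\right) = - 3 \left(2 O \left(-3\right) - 4\right) = - 3 \left(- 6 O - 4\right) = - 3 \left(-4 - 6 O\right) = 12 + 18 O$)
$U = 1$ ($U = -5 + \left(13 - 7\right) = -5 + 6 = 1$)
$S = 0$ ($S = 16 \cdot 0 = 0$)
$S U A{\left(I{\left(-4 \right)},2 \right)} = 0 \cdot 1 \left(12 + 18 \cdot 2\right) = 0 \left(12 + 36\right) = 0 \cdot 48 = 0$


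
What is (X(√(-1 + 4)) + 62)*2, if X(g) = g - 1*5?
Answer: 114 + 2*√3 ≈ 117.46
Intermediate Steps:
X(g) = -5 + g (X(g) = g - 5 = -5 + g)
(X(√(-1 + 4)) + 62)*2 = ((-5 + √(-1 + 4)) + 62)*2 = ((-5 + √3) + 62)*2 = (57 + √3)*2 = 114 + 2*√3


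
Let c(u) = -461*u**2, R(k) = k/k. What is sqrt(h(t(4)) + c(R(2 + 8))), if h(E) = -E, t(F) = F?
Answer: I*sqrt(465) ≈ 21.564*I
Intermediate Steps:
R(k) = 1
sqrt(h(t(4)) + c(R(2 + 8))) = sqrt(-1*4 - 461*1**2) = sqrt(-4 - 461*1) = sqrt(-4 - 461) = sqrt(-465) = I*sqrt(465)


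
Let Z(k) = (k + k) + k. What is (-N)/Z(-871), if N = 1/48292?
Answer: 1/126186996 ≈ 7.9247e-9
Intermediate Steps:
Z(k) = 3*k (Z(k) = 2*k + k = 3*k)
N = 1/48292 ≈ 2.0707e-5
(-N)/Z(-871) = (-1*1/48292)/((3*(-871))) = -1/48292/(-2613) = -1/48292*(-1/2613) = 1/126186996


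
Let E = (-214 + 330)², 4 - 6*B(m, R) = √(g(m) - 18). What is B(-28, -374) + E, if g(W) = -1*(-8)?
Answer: 40370/3 - I*√10/6 ≈ 13457.0 - 0.52705*I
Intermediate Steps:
g(W) = 8
B(m, R) = ⅔ - I*√10/6 (B(m, R) = ⅔ - √(8 - 18)/6 = ⅔ - I*√10/6)
E = 13456 (E = 116² = 13456)
B(-28, -374) + E = (⅔ - I*√10/6) + 13456 = 40370/3 - I*√10/6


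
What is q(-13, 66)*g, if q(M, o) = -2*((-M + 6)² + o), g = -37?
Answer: 31598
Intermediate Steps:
q(M, o) = -2*o - 2*(6 - M)² (q(M, o) = -2*((6 - M)² + o) = -2*(o + (6 - M)²) = -2*o - 2*(6 - M)²)
q(-13, 66)*g = (-2*66 - 2*(-6 - 13)²)*(-37) = (-132 - 2*(-19)²)*(-37) = (-132 - 2*361)*(-37) = (-132 - 722)*(-37) = -854*(-37) = 31598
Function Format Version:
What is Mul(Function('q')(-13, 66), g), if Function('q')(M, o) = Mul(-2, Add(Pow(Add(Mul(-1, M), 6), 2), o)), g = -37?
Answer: 31598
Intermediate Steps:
Function('q')(M, o) = Add(Mul(-2, o), Mul(-2, Pow(Add(6, Mul(-1, M)), 2))) (Function('q')(M, o) = Mul(-2, Add(Pow(Add(6, Mul(-1, M)), 2), o)) = Mul(-2, Add(o, Pow(Add(6, Mul(-1, M)), 2))) = Add(Mul(-2, o), Mul(-2, Pow(Add(6, Mul(-1, M)), 2))))
Mul(Function('q')(-13, 66), g) = Mul(Add(Mul(-2, 66), Mul(-2, Pow(Add(-6, -13), 2))), -37) = Mul(Add(-132, Mul(-2, Pow(-19, 2))), -37) = Mul(Add(-132, Mul(-2, 361)), -37) = Mul(Add(-132, -722), -37) = Mul(-854, -37) = 31598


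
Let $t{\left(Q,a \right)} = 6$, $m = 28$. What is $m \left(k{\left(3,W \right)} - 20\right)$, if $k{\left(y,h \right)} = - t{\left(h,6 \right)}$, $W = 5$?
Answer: $-728$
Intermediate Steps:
$k{\left(y,h \right)} = -6$ ($k{\left(y,h \right)} = \left(-1\right) 6 = -6$)
$m \left(k{\left(3,W \right)} - 20\right) = 28 \left(-6 - 20\right) = 28 \left(-26\right) = -728$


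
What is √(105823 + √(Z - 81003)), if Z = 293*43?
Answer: √(105823 + 14*I*√349) ≈ 325.3 + 0.402*I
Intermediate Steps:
Z = 12599
√(105823 + √(Z - 81003)) = √(105823 + √(12599 - 81003)) = √(105823 + √(-68404)) = √(105823 + 14*I*√349)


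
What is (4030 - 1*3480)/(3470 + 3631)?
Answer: 550/7101 ≈ 0.077454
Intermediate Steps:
(4030 - 1*3480)/(3470 + 3631) = (4030 - 3480)/7101 = 550*(1/7101) = 550/7101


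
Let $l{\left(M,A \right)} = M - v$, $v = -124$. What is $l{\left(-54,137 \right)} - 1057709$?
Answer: $-1057639$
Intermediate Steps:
$l{\left(M,A \right)} = 124 + M$ ($l{\left(M,A \right)} = M - -124 = M + 124 = 124 + M$)
$l{\left(-54,137 \right)} - 1057709 = \left(124 - 54\right) - 1057709 = 70 - 1057709 = -1057639$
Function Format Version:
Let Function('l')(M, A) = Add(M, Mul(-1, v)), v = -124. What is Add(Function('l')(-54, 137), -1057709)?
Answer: -1057639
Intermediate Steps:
Function('l')(M, A) = Add(124, M) (Function('l')(M, A) = Add(M, Mul(-1, -124)) = Add(M, 124) = Add(124, M))
Add(Function('l')(-54, 137), -1057709) = Add(Add(124, -54), -1057709) = Add(70, -1057709) = -1057639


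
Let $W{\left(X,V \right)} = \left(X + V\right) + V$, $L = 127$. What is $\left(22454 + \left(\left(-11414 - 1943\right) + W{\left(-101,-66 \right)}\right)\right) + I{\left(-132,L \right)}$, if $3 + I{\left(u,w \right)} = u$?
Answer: $8729$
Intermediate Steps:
$I{\left(u,w \right)} = -3 + u$
$W{\left(X,V \right)} = X + 2 V$ ($W{\left(X,V \right)} = \left(V + X\right) + V = X + 2 V$)
$\left(22454 + \left(\left(-11414 - 1943\right) + W{\left(-101,-66 \right)}\right)\right) + I{\left(-132,L \right)} = \left(22454 + \left(\left(-11414 - 1943\right) + \left(-101 + 2 \left(-66\right)\right)\right)\right) - 135 = \left(22454 - 13590\right) - 135 = 8864 - 135 = 8729$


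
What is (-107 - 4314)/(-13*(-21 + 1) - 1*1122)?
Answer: 4421/862 ≈ 5.1288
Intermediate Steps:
(-107 - 4314)/(-13*(-21 + 1) - 1*1122) = -4421/(-13*(-20) - 1122) = -4421/(260 - 1122) = -4421/(-862) = -4421*(-1/862) = 4421/862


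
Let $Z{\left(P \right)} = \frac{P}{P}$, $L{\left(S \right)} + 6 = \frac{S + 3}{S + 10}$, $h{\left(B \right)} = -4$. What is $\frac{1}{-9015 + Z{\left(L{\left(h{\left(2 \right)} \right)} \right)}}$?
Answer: $- \frac{1}{9014} \approx -0.00011094$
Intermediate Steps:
$L{\left(S \right)} = -6 + \frac{3 + S}{10 + S}$ ($L{\left(S \right)} = -6 + \frac{S + 3}{S + 10} = -6 + \frac{3 + S}{10 + S}$)
$Z{\left(P \right)} = 1$
$\frac{1}{-9015 + Z{\left(L{\left(h{\left(2 \right)} \right)} \right)}} = \frac{1}{-9015 + 1} = \frac{1}{-9014} = - \frac{1}{9014}$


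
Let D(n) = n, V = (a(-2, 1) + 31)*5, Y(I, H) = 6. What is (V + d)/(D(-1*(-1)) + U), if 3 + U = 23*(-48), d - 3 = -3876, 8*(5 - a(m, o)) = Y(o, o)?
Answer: 14787/4424 ≈ 3.3424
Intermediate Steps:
a(m, o) = 17/4 (a(m, o) = 5 - ⅛*6 = 5 - ¾ = 17/4)
V = 705/4 (V = (17/4 + 31)*5 = (141/4)*5 = 705/4 ≈ 176.25)
d = -3873 (d = 3 - 3876 = -3873)
U = -1107 (U = -3 + 23*(-48) = -3 - 1104 = -1107)
(V + d)/(D(-1*(-1)) + U) = (705/4 - 3873)/(-1*(-1) - 1107) = -14787/(4*(1 - 1107)) = -14787/4/(-1106) = -14787/4*(-1/1106) = 14787/4424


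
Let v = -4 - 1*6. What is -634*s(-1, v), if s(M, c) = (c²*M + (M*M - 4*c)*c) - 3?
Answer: 325242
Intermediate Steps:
v = -10 (v = -4 - 6 = -10)
s(M, c) = -3 + M*c² + c*(M² - 4*c) (s(M, c) = (M*c² + (M² - 4*c)*c) - 3 = (M*c² + c*(M² - 4*c)) - 3 = -3 + M*c² + c*(M² - 4*c))
-634*s(-1, v) = -634*(-3 - 4*(-10)² - 1*(-10)² - 10*(-1)²) = -634*(-3 - 4*100 - 1*100 - 10*1) = -634*(-3 - 400 - 100 - 10) = -634*(-513) = 325242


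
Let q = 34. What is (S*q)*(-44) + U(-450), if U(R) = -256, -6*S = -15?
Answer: -3996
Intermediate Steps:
S = 5/2 (S = -⅙*(-15) = 5/2 ≈ 2.5000)
(S*q)*(-44) + U(-450) = ((5/2)*34)*(-44) - 256 = 85*(-44) - 256 = -3740 - 256 = -3996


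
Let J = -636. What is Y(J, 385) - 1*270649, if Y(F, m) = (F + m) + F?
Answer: -271536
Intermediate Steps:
Y(F, m) = m + 2*F
Y(J, 385) - 1*270649 = (385 + 2*(-636)) - 1*270649 = (385 - 1272) - 270649 = -887 - 270649 = -271536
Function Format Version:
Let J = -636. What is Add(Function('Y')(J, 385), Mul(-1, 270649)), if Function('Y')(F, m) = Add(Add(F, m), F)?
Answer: -271536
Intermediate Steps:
Function('Y')(F, m) = Add(m, Mul(2, F))
Add(Function('Y')(J, 385), Mul(-1, 270649)) = Add(Add(385, Mul(2, -636)), Mul(-1, 270649)) = Add(Add(385, -1272), -270649) = Add(-887, -270649) = -271536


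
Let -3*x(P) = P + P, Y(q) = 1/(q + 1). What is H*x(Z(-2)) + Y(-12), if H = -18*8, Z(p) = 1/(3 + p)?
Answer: 1055/11 ≈ 95.909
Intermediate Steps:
H = -144
Y(q) = 1/(1 + q)
x(P) = -2*P/3 (x(P) = -(P + P)/3 = -2*P/3)
H*x(Z(-2)) + Y(-12) = -(-96)/(3 - 2) + 1/(1 - 12) = -(-96)/1 + 1/(-11) = -(-96) - 1/11 = -144*(-2/3) - 1/11 = 96 - 1/11 = 1055/11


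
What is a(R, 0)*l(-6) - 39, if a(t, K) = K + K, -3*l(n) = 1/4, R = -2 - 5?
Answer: -39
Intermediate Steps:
R = -7
l(n) = -1/12 (l(n) = -⅓/4 = -⅓*¼ = -1/12)
a(t, K) = 2*K
a(R, 0)*l(-6) - 39 = (2*0)*(-1/12) - 39 = 0*(-1/12) - 39 = 0 - 39 = -39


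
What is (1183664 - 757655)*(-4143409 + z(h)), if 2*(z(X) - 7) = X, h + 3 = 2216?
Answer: -3529310327319/2 ≈ -1.7647e+12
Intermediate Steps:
h = 2213 (h = -3 + 2216 = 2213)
z(X) = 7 + X/2
(1183664 - 757655)*(-4143409 + z(h)) = (1183664 - 757655)*(-4143409 + (7 + (½)*2213)) = 426009*(-4143409 + (7 + 2213/2)) = 426009*(-4143409 + 2227/2) = 426009*(-8284591/2) = -3529310327319/2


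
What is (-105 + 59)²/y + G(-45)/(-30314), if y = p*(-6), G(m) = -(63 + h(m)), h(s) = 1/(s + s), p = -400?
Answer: 24110849/27282600 ≈ 0.88374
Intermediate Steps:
h(s) = 1/(2*s)
G(m) = -63 - 1/(2*m) (G(m) = -(63 + 1/(2*m)) = -63 - 1/(2*m))
y = 2400 (y = -400*(-6) = 2400)
(-105 + 59)²/y + G(-45)/(-30314) = (-105 + 59)²/2400 + (-63 - ½/(-45))/(-30314) = (-46)²*(1/2400) + (-63 - ½*(-1/45))*(-1/30314) = 2116*(1/2400) + (-63 + 1/90)*(-1/30314) = 529/600 - 5669/90*(-1/30314) = 529/600 + 5669/2728260 = 24110849/27282600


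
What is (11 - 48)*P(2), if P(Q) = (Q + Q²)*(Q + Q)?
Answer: -888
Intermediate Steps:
P(Q) = 2*Q*(Q + Q²) (P(Q) = (Q + Q²)*(2*Q) = 2*Q*(Q + Q²))
(11 - 48)*P(2) = (11 - 48)*(2*2²*(1 + 2)) = -74*4*3 = -37*24 = -888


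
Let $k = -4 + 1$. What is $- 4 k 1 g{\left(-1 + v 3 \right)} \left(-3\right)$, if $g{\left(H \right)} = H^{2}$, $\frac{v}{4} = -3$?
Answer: $-49284$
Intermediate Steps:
$v = -12$ ($v = 4 \left(-3\right) = -12$)
$k = -3$
$- 4 k 1 g{\left(-1 + v 3 \right)} \left(-3\right) = \left(-4\right) \left(-3\right) 1 \left(-1 - 36\right)^{2} \left(-3\right) = 12 \cdot 1 \left(-1 - 36\right)^{2} \left(-3\right) = 12 \left(-37\right)^{2} \left(-3\right) = 12 \cdot 1369 \left(-3\right) = 16428 \left(-3\right) = -49284$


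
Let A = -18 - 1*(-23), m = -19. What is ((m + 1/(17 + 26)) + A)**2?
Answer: 361201/1849 ≈ 195.35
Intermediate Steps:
A = 5 (A = -18 + 23 = 5)
((m + 1/(17 + 26)) + A)**2 = ((-19 + 1/(17 + 26)) + 5)**2 = ((-19 + 1/43) + 5)**2 = (-816/43 + 5)**2 = (-601/43)**2 = 361201/1849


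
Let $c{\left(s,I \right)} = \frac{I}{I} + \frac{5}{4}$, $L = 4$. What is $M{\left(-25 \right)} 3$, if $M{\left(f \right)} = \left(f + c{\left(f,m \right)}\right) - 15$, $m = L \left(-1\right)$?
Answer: $- \frac{453}{4} \approx -113.25$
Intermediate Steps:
$m = -4$ ($m = 4 \left(-1\right) = -4$)
$c{\left(s,I \right)} = \frac{9}{4}$ ($c{\left(s,I \right)} = 1 + 5 \cdot \frac{1}{4} = 1 + \frac{5}{4} = \frac{9}{4}$)
$M{\left(f \right)} = - \frac{51}{4} + f$ ($M{\left(f \right)} = \left(f + \frac{9}{4}\right) - 15 = \left(\frac{9}{4} + f\right) - 15 = - \frac{51}{4} + f$)
$M{\left(-25 \right)} 3 = \left(- \frac{51}{4} - 25\right) 3 = \left(- \frac{151}{4}\right) 3 = - \frac{453}{4}$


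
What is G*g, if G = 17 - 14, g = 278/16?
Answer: 417/8 ≈ 52.125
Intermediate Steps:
g = 139/8 (g = 278*(1/16) = 139/8 ≈ 17.375)
G = 3
G*g = 3*(139/8) = 417/8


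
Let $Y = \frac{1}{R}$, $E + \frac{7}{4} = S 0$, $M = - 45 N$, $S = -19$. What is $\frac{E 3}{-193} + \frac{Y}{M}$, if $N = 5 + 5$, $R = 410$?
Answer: $\frac{242108}{8902125} \approx 0.027197$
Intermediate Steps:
$N = 10$
$M = -450$ ($M = \left(-45\right) 10 = -450$)
$E = - \frac{7}{4}$ ($E = - \frac{7}{4} - 0 = - \frac{7}{4} + 0 = - \frac{7}{4} \approx -1.75$)
$Y = \frac{1}{410} \approx 0.002439$
$\frac{E 3}{-193} + \frac{Y}{M} = \frac{\left(- \frac{7}{4}\right) 3}{-193} + \frac{1}{410 \left(-450\right)} = \left(- \frac{21}{4}\right) \left(- \frac{1}{193}\right) + \frac{1}{410} \left(- \frac{1}{450}\right) = \frac{21}{772} - \frac{1}{184500} = \frac{242108}{8902125}$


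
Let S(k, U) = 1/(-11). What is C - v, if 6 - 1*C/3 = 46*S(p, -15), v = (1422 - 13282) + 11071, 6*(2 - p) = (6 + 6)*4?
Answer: 9015/11 ≈ 819.54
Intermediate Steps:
p = -6 (p = 2 - (6 + 6)*4/6 = 2 - 2*4 = 2 - ⅙*48 = 2 - 8 = -6)
S(k, U) = -1/11
v = -789 (v = -11860 + 11071 = -789)
C = 336/11 (C = 18 - 138*(-1)/11 = 18 - 3*(-46/11) = 18 + 138/11 = 336/11 ≈ 30.545)
C - v = 336/11 - 1*(-789) = 336/11 + 789 = 9015/11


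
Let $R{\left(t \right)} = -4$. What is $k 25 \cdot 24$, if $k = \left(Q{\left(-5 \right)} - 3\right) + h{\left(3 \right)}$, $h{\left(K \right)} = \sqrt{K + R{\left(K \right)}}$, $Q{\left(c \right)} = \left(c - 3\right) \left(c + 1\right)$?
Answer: $17400 + 600 i \approx 17400.0 + 600.0 i$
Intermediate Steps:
$Q{\left(c \right)} = \left(1 + c\right) \left(-3 + c\right)$ ($Q{\left(c \right)} = \left(-3 + c\right) \left(1 + c\right) = \left(1 + c\right) \left(-3 + c\right)$)
$h{\left(K \right)} = \sqrt{-4 + K}$ ($h{\left(K \right)} = \sqrt{K - 4} = \sqrt{-4 + K}$)
$k = 29 + i$ ($k = \left(\left(-3 + \left(-5\right)^{2} - -10\right) - 3\right) + \sqrt{-4 + 3} = \left(\left(-3 + 25 + 10\right) - 3\right) + \sqrt{-1} = \left(32 - 3\right) + i = 29 + i \approx 29.0 + 1.0 i$)
$k 25 \cdot 24 = \left(29 + i\right) 25 \cdot 24 = \left(725 + 25 i\right) 24 = 17400 + 600 i$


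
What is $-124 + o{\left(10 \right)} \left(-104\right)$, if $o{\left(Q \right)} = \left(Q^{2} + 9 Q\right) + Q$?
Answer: $-20924$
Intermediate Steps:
$o{\left(Q \right)} = Q^{2} + 10 Q$
$-124 + o{\left(10 \right)} \left(-104\right) = -124 + 10 \left(10 + 10\right) \left(-104\right) = -124 + 10 \cdot 20 \left(-104\right) = -124 + 200 \left(-104\right) = -124 - 20800 = -20924$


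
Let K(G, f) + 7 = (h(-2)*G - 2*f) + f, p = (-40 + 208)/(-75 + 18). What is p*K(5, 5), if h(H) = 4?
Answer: -448/19 ≈ -23.579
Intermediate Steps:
p = -56/19 (p = 168/(-57) = 168*(-1/57) = -56/19 ≈ -2.9474)
K(G, f) = -7 - f + 4*G (K(G, f) = -7 + ((4*G - 2*f) + f) = -7 + ((-2*f + 4*G) + f) = -7 + (-f + 4*G) = -7 - f + 4*G)
p*K(5, 5) = -56*(-7 - 1*5 + 4*5)/19 = -56*(-7 - 5 + 20)/19 = -56/19*8 = -448/19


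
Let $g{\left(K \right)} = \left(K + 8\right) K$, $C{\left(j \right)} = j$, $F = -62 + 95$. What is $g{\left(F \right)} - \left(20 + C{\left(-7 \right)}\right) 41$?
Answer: $820$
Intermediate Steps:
$F = 33$
$g{\left(K \right)} = K \left(8 + K\right)$ ($g{\left(K \right)} = \left(8 + K\right) K = K \left(8 + K\right)$)
$g{\left(F \right)} - \left(20 + C{\left(-7 \right)}\right) 41 = 33 \left(8 + 33\right) - \left(20 - 7\right) 41 = 33 \cdot 41 - 13 \cdot 41 = 1353 - 533 = 820$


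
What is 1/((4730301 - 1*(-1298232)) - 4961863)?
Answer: 1/1066670 ≈ 9.3750e-7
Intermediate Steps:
1/((4730301 - 1*(-1298232)) - 4961863) = 1/((4730301 + 1298232) - 4961863) = 1/(6028533 - 4961863) = 1/1066670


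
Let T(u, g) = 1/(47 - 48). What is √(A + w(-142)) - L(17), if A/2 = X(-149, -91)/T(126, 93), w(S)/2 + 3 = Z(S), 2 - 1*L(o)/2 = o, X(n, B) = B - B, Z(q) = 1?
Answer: 30 + 2*I ≈ 30.0 + 2.0*I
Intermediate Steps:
X(n, B) = 0
L(o) = 4 - 2*o
w(S) = -4 (w(S) = -6 + 2*1 = -6 + 2 = -4)
T(u, g) = -1 (T(u, g) = 1/(-1) = -1)
A = 0 (A = 2*(0/(-1)) = 2*(0*(-1)) = 2*0 = 0)
√(A + w(-142)) - L(17) = √(0 - 4) - (4 - 2*17) = √(-4) - (4 - 34) = 2*I - 1*(-30) = 2*I + 30 = 30 + 2*I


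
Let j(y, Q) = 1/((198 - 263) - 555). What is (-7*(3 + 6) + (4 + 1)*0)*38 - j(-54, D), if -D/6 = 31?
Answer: -1484279/620 ≈ -2394.0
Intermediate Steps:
D = -186 (D = -6*31 = -186)
j(y, Q) = -1/620 (j(y, Q) = 1/(-65 - 555) = 1/(-620) = -1/620)
(-7*(3 + 6) + (4 + 1)*0)*38 - j(-54, D) = (-7*(3 + 6) + (4 + 1)*0)*38 - 1*(-1/620) = (-7*9 + 5*0)*38 + 1/620 = (-63 + 0)*38 + 1/620 = -63*38 + 1/620 = -2394 + 1/620 = -1484279/620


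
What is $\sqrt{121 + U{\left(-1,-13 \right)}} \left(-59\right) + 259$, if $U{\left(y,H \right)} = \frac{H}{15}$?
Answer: $259 - \frac{59 \sqrt{27030}}{15} \approx -387.67$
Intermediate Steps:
$U{\left(y,H \right)} = \frac{H}{15}$ ($U{\left(y,H \right)} = H \frac{1}{15} = \frac{H}{15}$)
$\sqrt{121 + U{\left(-1,-13 \right)}} \left(-59\right) + 259 = \sqrt{121 + \frac{1}{15} \left(-13\right)} \left(-59\right) + 259 = \sqrt{121 - \frac{13}{15}} \left(-59\right) + 259 = \sqrt{\frac{1802}{15}} \left(-59\right) + 259 = \frac{\sqrt{27030}}{15} \left(-59\right) + 259 = - \frac{59 \sqrt{27030}}{15} + 259 = 259 - \frac{59 \sqrt{27030}}{15}$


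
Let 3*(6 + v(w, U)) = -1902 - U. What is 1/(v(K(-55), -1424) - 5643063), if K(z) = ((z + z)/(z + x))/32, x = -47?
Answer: -3/16929685 ≈ -1.7720e-7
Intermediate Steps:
K(z) = z/(16*(-47 + z)) (K(z) = ((z + z)/(z - 47))/32 = ((2*z)/(-47 + z))*(1/32) = (2*z/(-47 + z))*(1/32) = z/(16*(-47 + z)))
v(w, U) = -640 - U/3 (v(w, U) = -6 + (-1902 - U)/3 = -6 + (-634 - U/3) = -640 - U/3)
1/(v(K(-55), -1424) - 5643063) = 1/((-640 - 1/3*(-1424)) - 5643063) = 1/((-640 + 1424/3) - 5643063) = 1/(-496/3 - 5643063) = 1/(-16929685/3) = -3/16929685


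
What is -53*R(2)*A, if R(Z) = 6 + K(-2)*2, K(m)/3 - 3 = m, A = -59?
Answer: 37524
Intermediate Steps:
K(m) = 9 + 3*m
R(Z) = 12 (R(Z) = 6 + (9 + 3*(-2))*2 = 6 + (9 - 6)*2 = 6 + 3*2 = 6 + 6 = 12)
-53*R(2)*A = -636*(-59) = -53*(-708) = 37524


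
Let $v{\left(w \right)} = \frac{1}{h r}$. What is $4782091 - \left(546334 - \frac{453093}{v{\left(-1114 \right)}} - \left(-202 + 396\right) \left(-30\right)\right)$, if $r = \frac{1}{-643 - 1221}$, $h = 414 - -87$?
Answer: $\frac{7657602975}{1864} \approx 4.1082 \cdot 10^{6}$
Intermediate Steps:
$h = 501$ ($h = 414 + 87 = 501$)
$r = - \frac{1}{1864}$ ($r = \frac{1}{-1864} = - \frac{1}{1864} \approx -0.00053648$)
$v{\left(w \right)} = - \frac{1864}{501}$ ($v{\left(w \right)} = \frac{1}{501 \left(- \frac{1}{1864}\right)} = \frac{1}{501} \left(-1864\right) = - \frac{1864}{501}$)
$4782091 - \left(546334 - \frac{453093}{v{\left(-1114 \right)}} - \left(-202 + 396\right) \left(-30\right)\right) = 4782091 - \left(\frac{1245366169}{1864} - \left(-202 + 396\right) \left(-30\right)\right) = 4782091 + \left(\left(194 \left(-30\right) + 453093 \left(- \frac{501}{1864}\right)\right) - 546334\right) = 4782091 - \frac{1256214649}{1864} = \frac{7657602975}{1864}$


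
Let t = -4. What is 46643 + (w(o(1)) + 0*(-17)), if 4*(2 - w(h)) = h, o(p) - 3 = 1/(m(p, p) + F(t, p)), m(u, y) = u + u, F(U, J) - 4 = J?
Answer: 653019/14 ≈ 46644.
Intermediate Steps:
F(U, J) = 4 + J
m(u, y) = 2*u
o(p) = 3 + 1/(4 + 3*p) (o(p) = 3 + 1/(2*p + (4 + p)) = 3 + 1/(4 + 3*p))
w(h) = 2 - h/4
46643 + (w(o(1)) + 0*(-17)) = 46643 + ((2 - (13 + 9*1)/(4*(4 + 3*1))) + 0*(-17)) = 46643 + ((2 - (13 + 9)/(4*(4 + 3))) + 0) = 46643 + ((2 - 22/(4*7)) + 0) = 46643 + ((2 - 22/28) + 0) = 46643 + ((2 - ¼*22/7) + 0) = 46643 + ((2 - 11/14) + 0) = 46643 + (17/14 + 0) = 46643 + 17/14 = 653019/14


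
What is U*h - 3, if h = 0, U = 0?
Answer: -3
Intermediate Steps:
U*h - 3 = 0*0 - 3 = 0 - 3 = -3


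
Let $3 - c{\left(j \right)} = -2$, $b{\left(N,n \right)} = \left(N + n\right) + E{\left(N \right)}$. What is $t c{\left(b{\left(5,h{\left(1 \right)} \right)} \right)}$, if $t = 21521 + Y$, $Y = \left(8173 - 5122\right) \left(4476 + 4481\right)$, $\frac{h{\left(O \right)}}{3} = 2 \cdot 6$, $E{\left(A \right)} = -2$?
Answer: $136746640$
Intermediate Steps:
$h{\left(O \right)} = 36$ ($h{\left(O \right)} = 3 \cdot 2 \cdot 6 = 3 \cdot 12 = 36$)
$b{\left(N,n \right)} = -2 + N + n$ ($b{\left(N,n \right)} = \left(N + n\right) - 2 = -2 + N + n$)
$Y = 27327807$ ($Y = 3051 \cdot 8957 = 27327807$)
$c{\left(j \right)} = 5$ ($c{\left(j \right)} = 3 - -2 = 3 + 2 = 5$)
$t = 27349328$ ($t = 21521 + 27327807 = 27349328$)
$t c{\left(b{\left(5,h{\left(1 \right)} \right)} \right)} = 27349328 \cdot 5 = 136746640$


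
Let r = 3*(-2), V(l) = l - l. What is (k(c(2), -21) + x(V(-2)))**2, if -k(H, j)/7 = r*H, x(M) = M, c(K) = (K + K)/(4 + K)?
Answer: 784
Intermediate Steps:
c(K) = 2*K/(4 + K) (c(K) = (2*K)/(4 + K) = 2*K/(4 + K))
V(l) = 0
r = -6
k(H, j) = 42*H (k(H, j) = -(-42)*H = 42*H)
(k(c(2), -21) + x(V(-2)))**2 = (42*(2*2/(4 + 2)) + 0)**2 = (42*(2*2/6) + 0)**2 = (42*(2*2*(1/6)) + 0)**2 = (42*(2/3) + 0)**2 = (28 + 0)**2 = 28**2 = 784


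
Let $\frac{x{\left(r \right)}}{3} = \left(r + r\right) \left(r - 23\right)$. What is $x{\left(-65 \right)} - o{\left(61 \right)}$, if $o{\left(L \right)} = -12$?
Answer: $34332$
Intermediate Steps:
$x{\left(r \right)} = 6 r \left(-23 + r\right)$ ($x{\left(r \right)} = 3 \left(r + r\right) \left(r - 23\right) = 3 \cdot 2 r \left(-23 + r\right) = 6 r \left(-23 + r\right)$)
$x{\left(-65 \right)} - o{\left(61 \right)} = 6 \left(-65\right) \left(-23 - 65\right) - -12 = 6 \left(-65\right) \left(-88\right) + 12 = 34320 + 12 = 34332$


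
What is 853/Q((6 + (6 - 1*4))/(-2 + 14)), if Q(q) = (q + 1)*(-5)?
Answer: -2559/25 ≈ -102.36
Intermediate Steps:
Q(q) = -5 - 5*q (Q(q) = (1 + q)*(-5) = -5 - 5*q)
853/Q((6 + (6 - 1*4))/(-2 + 14)) = 853/(-5 - 5*(6 + (6 - 1*4))/(-2 + 14)) = 853/(-5 - 5*(6 + (6 - 4))/12) = 853/(-5 - 5*(6 + 2)/12) = 853/(-5 - 40/12) = 853/(-5 - 5*⅔) = 853/(-5 - 10/3) = 853/(-25/3) = 853*(-3/25) = -2559/25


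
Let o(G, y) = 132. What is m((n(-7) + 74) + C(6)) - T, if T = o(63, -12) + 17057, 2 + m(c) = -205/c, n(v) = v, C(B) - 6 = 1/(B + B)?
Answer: -15078967/877 ≈ -17194.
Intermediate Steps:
C(B) = 6 + 1/(2*B) (C(B) = 6 + 1/(B + B) = 6 + 1/(2*B))
m(c) = -2 - 205/c
T = 17189 (T = 132 + 17057 = 17189)
m((n(-7) + 74) + C(6)) - T = (-2 - 205/((-7 + 74) + (6 + (½)/6))) - 1*17189 = (-2 - 205/(67 + (6 + (½)*(⅙)))) - 17189 = (-2 - 205/(67 + (6 + 1/12))) - 17189 = (-2 - 205/(67 + 73/12)) - 17189 = (-2 - 205/877/12) - 17189 = (-2 - 205*12/877) - 17189 = (-2 - 2460/877) - 17189 = -4214/877 - 17189 = -15078967/877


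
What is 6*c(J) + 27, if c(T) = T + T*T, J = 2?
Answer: 63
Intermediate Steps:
c(T) = T + T²
6*c(J) + 27 = 6*(2*(1 + 2)) + 27 = 6*(2*3) + 27 = 6*6 + 27 = 36 + 27 = 63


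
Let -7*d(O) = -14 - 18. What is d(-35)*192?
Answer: 6144/7 ≈ 877.71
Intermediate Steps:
d(O) = 32/7 (d(O) = -(-14 - 18)/7 = -⅐*(-32) = 32/7)
d(-35)*192 = (32/7)*192 = 6144/7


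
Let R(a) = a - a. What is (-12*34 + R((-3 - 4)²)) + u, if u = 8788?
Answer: 8380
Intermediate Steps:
R(a) = 0
(-12*34 + R((-3 - 4)²)) + u = (-12*34 + 0) + 8788 = (-408 + 0) + 8788 = -408 + 8788 = 8380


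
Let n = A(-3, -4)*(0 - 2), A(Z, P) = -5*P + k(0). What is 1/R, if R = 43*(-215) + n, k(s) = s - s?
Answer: -1/9285 ≈ -0.00010770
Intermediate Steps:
k(s) = 0
A(Z, P) = -5*P (A(Z, P) = -5*P + 0 = -5*P)
n = -40 (n = (-5*(-4))*(0 - 2) = 20*(-2) = -40)
R = -9285 (R = 43*(-215) - 40 = -9245 - 40 = -9285)
1/R = 1/(-9285) = -1/9285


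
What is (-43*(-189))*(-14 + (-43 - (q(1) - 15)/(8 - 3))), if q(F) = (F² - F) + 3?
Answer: -2218671/5 ≈ -4.4373e+5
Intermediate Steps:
q(F) = 3 + F² - F
(-43*(-189))*(-14 + (-43 - (q(1) - 15)/(8 - 3))) = (-43*(-189))*(-14 + (-43 - ((3 + 1² - 1*1) - 15)/(8 - 3))) = 8127*(-14 + (-43 - ((3 + 1 - 1) - 15)/5)) = 8127*(-14 + (-43 - (3 - 15)/5)) = 8127*(-14 + (-43 - (-12)/5)) = 8127*(-14 + (-43 - 1*(-12/5))) = 8127*(-14 + (-43 + 12/5)) = 8127*(-14 - 203/5) = 8127*(-273/5) = -2218671/5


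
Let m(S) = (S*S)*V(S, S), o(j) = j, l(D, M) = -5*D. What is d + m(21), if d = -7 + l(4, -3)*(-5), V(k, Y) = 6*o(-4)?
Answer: -10491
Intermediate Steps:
V(k, Y) = -24 (V(k, Y) = 6*(-4) = -24)
m(S) = -24*S² (m(S) = (S*S)*(-24) = S²*(-24) = -24*S²)
d = 93 (d = -7 - 5*4*(-5) = -7 - 20*(-5) = -7 + 100 = 93)
d + m(21) = 93 - 24*21² = 93 - 24*441 = 93 - 10584 = -10491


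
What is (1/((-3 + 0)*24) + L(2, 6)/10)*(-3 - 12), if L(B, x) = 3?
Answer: -103/24 ≈ -4.2917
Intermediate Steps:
(1/((-3 + 0)*24) + L(2, 6)/10)*(-3 - 12) = (1/((-3 + 0)*24) + 3/10)*(-3 - 12) = ((1/24)/(-3) + 3*(⅒))*(-15) = (-⅓*1/24 + 3/10)*(-15) = (-1/72 + 3/10)*(-15) = (103/360)*(-15) = -103/24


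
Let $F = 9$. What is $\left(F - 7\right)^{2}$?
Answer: $4$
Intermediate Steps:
$\left(F - 7\right)^{2} = \left(9 - 7\right)^{2} = 2^{2} = 4$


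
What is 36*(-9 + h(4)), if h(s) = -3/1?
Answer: -432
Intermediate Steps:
h(s) = -3 (h(s) = -3*1 = -3)
36*(-9 + h(4)) = 36*(-9 - 3) = 36*(-12) = -432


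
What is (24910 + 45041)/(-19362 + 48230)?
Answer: 9993/4124 ≈ 2.4231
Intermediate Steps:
(24910 + 45041)/(-19362 + 48230) = 69951/28868 = 69951*(1/28868) = 9993/4124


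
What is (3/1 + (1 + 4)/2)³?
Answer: 1331/8 ≈ 166.38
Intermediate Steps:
(3/1 + (1 + 4)/2)³ = (3*1 + 5*(½))³ = (3 + 5/2)³ = (11/2)³ = 1331/8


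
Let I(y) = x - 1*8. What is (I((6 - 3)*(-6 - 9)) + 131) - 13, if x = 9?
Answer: 119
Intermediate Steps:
I(y) = 1 (I(y) = 9 - 1*8 = 9 - 8 = 1)
(I((6 - 3)*(-6 - 9)) + 131) - 13 = (1 + 131) - 13 = 132 - 13 = 119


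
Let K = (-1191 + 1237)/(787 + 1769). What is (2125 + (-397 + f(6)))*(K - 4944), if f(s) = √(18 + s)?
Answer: -606567264/71 - 6318409*√6/639 ≈ -8.5674e+6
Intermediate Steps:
K = 23/1278 (K = 46/2556 = 46*(1/2556) = 23/1278 ≈ 0.017997)
(2125 + (-397 + f(6)))*(K - 4944) = (2125 + (-397 + √(18 + 6)))*(23/1278 - 4944) = (2125 + (-397 + √24))*(-6318409/1278) = (2125 + (-397 + 2*√6))*(-6318409/1278) = (1728 + 2*√6)*(-6318409/1278) = -606567264/71 - 6318409*√6/639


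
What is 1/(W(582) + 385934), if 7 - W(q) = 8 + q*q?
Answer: 1/47209 ≈ 2.1182e-5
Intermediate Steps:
W(q) = -1 - q² (W(q) = 7 - (8 + q*q) = 7 - (8 + q²) = 7 + (-8 - q²) = -1 - q²)
1/(W(582) + 385934) = 1/((-1 - 1*582²) + 385934) = 1/((-1 - 1*338724) + 385934) = 1/((-1 - 338724) + 385934) = 1/(-338725 + 385934) = 1/47209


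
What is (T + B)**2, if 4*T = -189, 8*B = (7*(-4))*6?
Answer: 74529/16 ≈ 4658.1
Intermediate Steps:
B = -21 (B = ((7*(-4))*6)/8 = (-28*6)/8 = (1/8)*(-168) = -21)
T = -189/4 (T = (1/4)*(-189) = -189/4 ≈ -47.250)
(T + B)**2 = (-189/4 - 21)**2 = (-273/4)**2 = 74529/16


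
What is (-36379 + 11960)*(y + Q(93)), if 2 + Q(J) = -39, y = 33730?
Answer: -822651691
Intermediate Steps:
Q(J) = -41 (Q(J) = -2 - 39 = -41)
(-36379 + 11960)*(y + Q(93)) = (-36379 + 11960)*(33730 - 41) = -24419*33689 = -822651691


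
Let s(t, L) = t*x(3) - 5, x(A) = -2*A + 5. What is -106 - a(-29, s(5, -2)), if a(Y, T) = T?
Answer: -96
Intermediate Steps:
x(A) = 5 - 2*A
s(t, L) = -5 - t (s(t, L) = t*(5 - 2*3) - 5 = t*(5 - 6) - 5 = t*(-1) - 5 = -t - 5 = -5 - t)
-106 - a(-29, s(5, -2)) = -106 - (-5 - 1*5) = -106 - (-5 - 5) = -106 - 1*(-10) = -106 + 10 = -96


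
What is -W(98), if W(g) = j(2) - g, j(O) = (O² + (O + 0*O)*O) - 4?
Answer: 94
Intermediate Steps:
j(O) = -4 + 2*O² (j(O) = (O² + (O + 0)*O) - 4 = (O² + O*O) - 4 = (O² + O²) - 4 = 2*O² - 4 = -4 + 2*O²)
W(g) = 4 - g (W(g) = (-4 + 2*2²) - g = (-4 + 2*4) - g = (-4 + 8) - g = 4 - g)
-W(98) = -(4 - 1*98) = -(4 - 98) = -1*(-94) = 94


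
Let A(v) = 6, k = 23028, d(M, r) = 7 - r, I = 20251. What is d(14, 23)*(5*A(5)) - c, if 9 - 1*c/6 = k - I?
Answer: 16128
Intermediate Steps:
c = -16608 (c = 54 - 6*(23028 - 1*20251) = 54 - 6*(23028 - 20251) = 54 - 6*2777 = 54 - 16662 = -16608)
d(14, 23)*(5*A(5)) - c = (7 - 1*23)*(5*6) - 1*(-16608) = (7 - 23)*30 + 16608 = -16*30 + 16608 = -480 + 16608 = 16128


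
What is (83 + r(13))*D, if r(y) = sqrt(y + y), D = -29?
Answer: -2407 - 29*sqrt(26) ≈ -2554.9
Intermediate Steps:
r(y) = sqrt(2)*sqrt(y) (r(y) = sqrt(2*y) = sqrt(2)*sqrt(y))
(83 + r(13))*D = (83 + sqrt(2)*sqrt(13))*(-29) = (83 + sqrt(26))*(-29) = -2407 - 29*sqrt(26)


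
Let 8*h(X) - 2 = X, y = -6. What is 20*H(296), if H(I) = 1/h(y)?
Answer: -40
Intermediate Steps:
h(X) = 1/4 + X/8
H(I) = -2 (H(I) = 1/(1/4 + (1/8)*(-6)) = 1/(1/4 - 3/4) = 1/(-1/2) = -2)
20*H(296) = 20*(-2) = -40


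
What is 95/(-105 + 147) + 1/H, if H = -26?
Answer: 607/273 ≈ 2.2234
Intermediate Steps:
95/(-105 + 147) + 1/H = 95/(-105 + 147) + 1/(-26) = 95/42 - 1/26 = 607/273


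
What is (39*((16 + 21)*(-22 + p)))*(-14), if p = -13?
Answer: 707070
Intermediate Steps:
(39*((16 + 21)*(-22 + p)))*(-14) = (39*((16 + 21)*(-22 - 13)))*(-14) = (39*(37*(-35)))*(-14) = (39*(-1295))*(-14) = -50505*(-14) = 707070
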